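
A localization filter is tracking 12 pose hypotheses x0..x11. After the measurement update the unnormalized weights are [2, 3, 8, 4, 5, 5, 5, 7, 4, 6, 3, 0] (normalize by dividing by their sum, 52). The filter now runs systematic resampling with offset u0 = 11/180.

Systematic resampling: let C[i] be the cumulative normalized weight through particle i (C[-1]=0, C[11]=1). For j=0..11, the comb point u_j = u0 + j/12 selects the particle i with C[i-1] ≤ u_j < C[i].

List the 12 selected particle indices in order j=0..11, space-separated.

1 2 2 3 4 5 6 7 7 8 9 10

C = [1/26, 5/52, 1/4, 17/52, 11/26, 27/52, 8/13, 3/4, 43/52, 49/52, 1, 1]
j=0: u_0=11/180 ∈ [1/26, 5/52) → index 1
j=1: u_1=13/90 ∈ [5/52, 1/4) → index 2
j=2: u_2=41/180 ∈ [5/52, 1/4) → index 2
j=3: u_3=14/45 ∈ [1/4, 17/52) → index 3
j=4: u_4=71/180 ∈ [17/52, 11/26) → index 4
j=5: u_5=43/90 ∈ [11/26, 27/52) → index 5
j=6: u_6=101/180 ∈ [27/52, 8/13) → index 6
j=7: u_7=29/45 ∈ [8/13, 3/4) → index 7
j=8: u_8=131/180 ∈ [8/13, 3/4) → index 7
j=9: u_9=73/90 ∈ [3/4, 43/52) → index 8
j=10: u_10=161/180 ∈ [43/52, 49/52) → index 9
j=11: u_11=44/45 ∈ [49/52, 1) → index 10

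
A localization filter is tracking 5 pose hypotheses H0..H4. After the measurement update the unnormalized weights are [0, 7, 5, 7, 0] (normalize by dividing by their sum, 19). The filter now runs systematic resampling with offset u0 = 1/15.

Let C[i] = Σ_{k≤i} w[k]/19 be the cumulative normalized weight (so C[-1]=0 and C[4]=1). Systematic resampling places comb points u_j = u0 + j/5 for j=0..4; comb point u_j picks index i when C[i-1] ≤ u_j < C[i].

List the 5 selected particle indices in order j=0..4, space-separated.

C = [0, 7/19, 12/19, 1, 1]
j=0: u_0=1/15 ∈ [0, 7/19) → index 1
j=1: u_1=4/15 ∈ [0, 7/19) → index 1
j=2: u_2=7/15 ∈ [7/19, 12/19) → index 2
j=3: u_3=2/3 ∈ [12/19, 1) → index 3
j=4: u_4=13/15 ∈ [12/19, 1) → index 3

1 1 2 3 3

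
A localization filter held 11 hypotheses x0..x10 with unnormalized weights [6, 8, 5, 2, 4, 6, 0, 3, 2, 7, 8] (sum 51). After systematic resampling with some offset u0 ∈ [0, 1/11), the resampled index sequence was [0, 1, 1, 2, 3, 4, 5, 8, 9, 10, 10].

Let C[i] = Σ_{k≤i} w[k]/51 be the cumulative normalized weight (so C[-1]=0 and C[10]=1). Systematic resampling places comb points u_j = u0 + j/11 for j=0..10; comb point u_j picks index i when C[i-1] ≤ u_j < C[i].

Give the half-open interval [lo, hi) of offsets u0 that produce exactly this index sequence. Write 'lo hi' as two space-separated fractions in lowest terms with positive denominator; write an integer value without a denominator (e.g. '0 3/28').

C = [2/17, 14/51, 19/51, 7/17, 25/51, 31/51, 31/51, 2/3, 12/17, 43/51, 1]
j=0 picked index 0: u0 ∈ [0, 2/17)
j=1 picked index 1: u0 ∈ [5/187, 103/561)
j=2 picked index 1: u0 ∈ [-12/187, 52/561)
j=3 picked index 2: u0 ∈ [1/561, 56/561)
j=4 picked index 3: u0 ∈ [5/561, 9/187)
j=5 picked index 4: u0 ∈ [-8/187, 20/561)
j=6 picked index 5: u0 ∈ [-31/561, 35/561)
j=7 picked index 8: u0 ∈ [1/33, 13/187)
j=8 picked index 9: u0 ∈ [-4/187, 65/561)
j=9 picked index 10: u0 ∈ [14/561, 2/11)
j=10 picked index 10: u0 ∈ [-37/561, 1/11)
intersection: [1/33, 20/561)

1/33 20/561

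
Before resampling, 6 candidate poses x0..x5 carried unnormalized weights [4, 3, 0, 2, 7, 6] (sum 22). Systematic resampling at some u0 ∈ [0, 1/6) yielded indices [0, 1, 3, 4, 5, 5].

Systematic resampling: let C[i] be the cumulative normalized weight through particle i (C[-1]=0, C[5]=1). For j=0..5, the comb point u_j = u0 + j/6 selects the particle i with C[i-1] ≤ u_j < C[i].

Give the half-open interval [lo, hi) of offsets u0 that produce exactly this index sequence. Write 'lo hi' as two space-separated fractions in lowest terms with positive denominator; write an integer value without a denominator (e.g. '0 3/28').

C = [2/11, 7/22, 7/22, 9/22, 8/11, 1]
j=0 picked index 0: u0 ∈ [0, 2/11)
j=1 picked index 1: u0 ∈ [1/66, 5/33)
j=2 picked index 3: u0 ∈ [-1/66, 5/66)
j=3 picked index 4: u0 ∈ [-1/11, 5/22)
j=4 picked index 5: u0 ∈ [2/33, 1/3)
j=5 picked index 5: u0 ∈ [-7/66, 1/6)
intersection: [2/33, 5/66)

2/33 5/66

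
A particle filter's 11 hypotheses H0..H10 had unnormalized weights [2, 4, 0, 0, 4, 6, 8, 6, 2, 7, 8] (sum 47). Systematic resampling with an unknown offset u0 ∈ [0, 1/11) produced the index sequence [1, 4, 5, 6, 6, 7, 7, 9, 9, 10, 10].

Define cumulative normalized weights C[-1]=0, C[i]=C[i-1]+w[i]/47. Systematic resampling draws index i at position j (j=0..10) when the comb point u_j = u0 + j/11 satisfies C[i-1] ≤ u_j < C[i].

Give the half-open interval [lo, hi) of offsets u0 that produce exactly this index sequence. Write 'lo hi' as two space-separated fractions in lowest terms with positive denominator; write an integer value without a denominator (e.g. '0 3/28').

C = [2/47, 6/47, 6/47, 6/47, 10/47, 16/47, 24/47, 30/47, 32/47, 39/47, 1]
j=0 picked index 1: u0 ∈ [2/47, 6/47)
j=1 picked index 4: u0 ∈ [19/517, 63/517)
j=2 picked index 5: u0 ∈ [16/517, 82/517)
j=3 picked index 6: u0 ∈ [35/517, 123/517)
j=4 picked index 6: u0 ∈ [-12/517, 76/517)
j=5 picked index 7: u0 ∈ [29/517, 95/517)
j=6 picked index 7: u0 ∈ [-18/517, 48/517)
j=7 picked index 9: u0 ∈ [23/517, 100/517)
j=8 picked index 9: u0 ∈ [-24/517, 53/517)
j=9 picked index 10: u0 ∈ [6/517, 2/11)
j=10 picked index 10: u0 ∈ [-41/517, 1/11)
intersection: [35/517, 1/11)

35/517 1/11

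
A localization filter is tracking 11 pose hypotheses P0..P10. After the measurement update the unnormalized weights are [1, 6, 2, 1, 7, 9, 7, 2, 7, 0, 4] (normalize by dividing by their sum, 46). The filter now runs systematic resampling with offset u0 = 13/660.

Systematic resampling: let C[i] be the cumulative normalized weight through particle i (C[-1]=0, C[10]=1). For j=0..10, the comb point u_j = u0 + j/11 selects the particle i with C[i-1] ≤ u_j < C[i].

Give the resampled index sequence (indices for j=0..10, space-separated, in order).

0 1 3 4 5 5 5 6 7 8 10

C = [1/46, 7/46, 9/46, 5/23, 17/46, 13/23, 33/46, 35/46, 21/23, 21/23, 1]
j=0: u_0=13/660 ∈ [0, 1/46) → index 0
j=1: u_1=73/660 ∈ [1/46, 7/46) → index 1
j=2: u_2=133/660 ∈ [9/46, 5/23) → index 3
j=3: u_3=193/660 ∈ [5/23, 17/46) → index 4
j=4: u_4=23/60 ∈ [17/46, 13/23) → index 5
j=5: u_5=313/660 ∈ [17/46, 13/23) → index 5
j=6: u_6=373/660 ∈ [17/46, 13/23) → index 5
j=7: u_7=433/660 ∈ [13/23, 33/46) → index 6
j=8: u_8=493/660 ∈ [33/46, 35/46) → index 7
j=9: u_9=553/660 ∈ [35/46, 21/23) → index 8
j=10: u_10=613/660 ∈ [21/23, 1) → index 10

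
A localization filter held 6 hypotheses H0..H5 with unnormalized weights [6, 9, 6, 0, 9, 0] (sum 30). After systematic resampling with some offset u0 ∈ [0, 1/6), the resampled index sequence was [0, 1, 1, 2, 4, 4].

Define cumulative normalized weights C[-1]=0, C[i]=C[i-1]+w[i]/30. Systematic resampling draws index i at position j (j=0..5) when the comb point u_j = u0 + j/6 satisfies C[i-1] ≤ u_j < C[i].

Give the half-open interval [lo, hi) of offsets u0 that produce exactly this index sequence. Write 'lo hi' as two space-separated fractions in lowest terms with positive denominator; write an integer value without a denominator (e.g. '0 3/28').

1/30 1/6

C = [1/5, 1/2, 7/10, 7/10, 1, 1]
j=0 picked index 0: u0 ∈ [0, 1/5)
j=1 picked index 1: u0 ∈ [1/30, 1/3)
j=2 picked index 1: u0 ∈ [-2/15, 1/6)
j=3 picked index 2: u0 ∈ [0, 1/5)
j=4 picked index 4: u0 ∈ [1/30, 1/3)
j=5 picked index 4: u0 ∈ [-2/15, 1/6)
intersection: [1/30, 1/6)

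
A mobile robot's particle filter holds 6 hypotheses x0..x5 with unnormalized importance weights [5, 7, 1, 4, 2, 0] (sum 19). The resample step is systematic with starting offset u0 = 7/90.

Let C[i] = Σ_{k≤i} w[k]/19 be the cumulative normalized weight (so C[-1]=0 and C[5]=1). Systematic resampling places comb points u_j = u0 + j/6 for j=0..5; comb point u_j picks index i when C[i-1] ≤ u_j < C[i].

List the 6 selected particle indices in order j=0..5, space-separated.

C = [5/19, 12/19, 13/19, 17/19, 1, 1]
j=0: u_0=7/90 ∈ [0, 5/19) → index 0
j=1: u_1=11/45 ∈ [0, 5/19) → index 0
j=2: u_2=37/90 ∈ [5/19, 12/19) → index 1
j=3: u_3=26/45 ∈ [5/19, 12/19) → index 1
j=4: u_4=67/90 ∈ [13/19, 17/19) → index 3
j=5: u_5=41/45 ∈ [17/19, 1) → index 4

0 0 1 1 3 4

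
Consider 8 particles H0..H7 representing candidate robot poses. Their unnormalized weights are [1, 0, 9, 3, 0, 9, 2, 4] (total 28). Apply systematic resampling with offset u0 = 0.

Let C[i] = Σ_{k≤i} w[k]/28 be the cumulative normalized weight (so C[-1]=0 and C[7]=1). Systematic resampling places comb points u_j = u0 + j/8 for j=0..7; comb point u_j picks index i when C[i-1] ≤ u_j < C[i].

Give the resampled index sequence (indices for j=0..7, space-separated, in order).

C = [1/28, 1/28, 5/14, 13/28, 13/28, 11/14, 6/7, 1]
j=0: u_0=0 ∈ [0, 1/28) → index 0
j=1: u_1=1/8 ∈ [1/28, 5/14) → index 2
j=2: u_2=1/4 ∈ [1/28, 5/14) → index 2
j=3: u_3=3/8 ∈ [5/14, 13/28) → index 3
j=4: u_4=1/2 ∈ [13/28, 11/14) → index 5
j=5: u_5=5/8 ∈ [13/28, 11/14) → index 5
j=6: u_6=3/4 ∈ [13/28, 11/14) → index 5
j=7: u_7=7/8 ∈ [6/7, 1) → index 7

0 2 2 3 5 5 5 7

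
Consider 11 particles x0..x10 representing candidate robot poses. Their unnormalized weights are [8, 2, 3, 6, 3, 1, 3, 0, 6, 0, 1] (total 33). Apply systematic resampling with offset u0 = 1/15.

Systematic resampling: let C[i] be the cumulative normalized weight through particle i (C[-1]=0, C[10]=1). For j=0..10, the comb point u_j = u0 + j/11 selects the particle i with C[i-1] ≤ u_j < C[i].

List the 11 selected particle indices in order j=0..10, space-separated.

0 0 1 2 3 3 4 6 8 8 10

C = [8/33, 10/33, 13/33, 19/33, 2/3, 23/33, 26/33, 26/33, 32/33, 32/33, 1]
j=0: u_0=1/15 ∈ [0, 8/33) → index 0
j=1: u_1=26/165 ∈ [0, 8/33) → index 0
j=2: u_2=41/165 ∈ [8/33, 10/33) → index 1
j=3: u_3=56/165 ∈ [10/33, 13/33) → index 2
j=4: u_4=71/165 ∈ [13/33, 19/33) → index 3
j=5: u_5=86/165 ∈ [13/33, 19/33) → index 3
j=6: u_6=101/165 ∈ [19/33, 2/3) → index 4
j=7: u_7=116/165 ∈ [23/33, 26/33) → index 6
j=8: u_8=131/165 ∈ [26/33, 32/33) → index 8
j=9: u_9=146/165 ∈ [26/33, 32/33) → index 8
j=10: u_10=161/165 ∈ [32/33, 1) → index 10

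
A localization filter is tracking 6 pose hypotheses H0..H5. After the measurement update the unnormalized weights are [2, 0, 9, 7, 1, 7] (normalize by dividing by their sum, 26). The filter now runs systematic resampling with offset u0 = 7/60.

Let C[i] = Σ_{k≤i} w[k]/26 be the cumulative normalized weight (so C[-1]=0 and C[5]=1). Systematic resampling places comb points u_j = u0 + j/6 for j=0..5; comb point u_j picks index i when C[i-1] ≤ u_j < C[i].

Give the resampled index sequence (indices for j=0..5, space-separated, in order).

C = [1/13, 1/13, 11/26, 9/13, 19/26, 1]
j=0: u_0=7/60 ∈ [1/13, 11/26) → index 2
j=1: u_1=17/60 ∈ [1/13, 11/26) → index 2
j=2: u_2=9/20 ∈ [11/26, 9/13) → index 3
j=3: u_3=37/60 ∈ [11/26, 9/13) → index 3
j=4: u_4=47/60 ∈ [19/26, 1) → index 5
j=5: u_5=19/20 ∈ [19/26, 1) → index 5

2 2 3 3 5 5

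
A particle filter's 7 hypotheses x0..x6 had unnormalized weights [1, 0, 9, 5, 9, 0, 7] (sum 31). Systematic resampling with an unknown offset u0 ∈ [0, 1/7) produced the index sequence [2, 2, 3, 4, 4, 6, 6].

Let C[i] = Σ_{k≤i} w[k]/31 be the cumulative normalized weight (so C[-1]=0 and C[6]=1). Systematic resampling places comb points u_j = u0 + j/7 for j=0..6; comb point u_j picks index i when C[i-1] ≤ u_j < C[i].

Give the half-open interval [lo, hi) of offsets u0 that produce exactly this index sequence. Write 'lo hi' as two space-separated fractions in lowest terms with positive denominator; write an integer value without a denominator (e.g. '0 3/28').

13/217 1/7

C = [1/31, 1/31, 10/31, 15/31, 24/31, 24/31, 1]
j=0 picked index 2: u0 ∈ [1/31, 10/31)
j=1 picked index 2: u0 ∈ [-24/217, 39/217)
j=2 picked index 3: u0 ∈ [8/217, 43/217)
j=3 picked index 4: u0 ∈ [12/217, 75/217)
j=4 picked index 4: u0 ∈ [-19/217, 44/217)
j=5 picked index 6: u0 ∈ [13/217, 2/7)
j=6 picked index 6: u0 ∈ [-18/217, 1/7)
intersection: [13/217, 1/7)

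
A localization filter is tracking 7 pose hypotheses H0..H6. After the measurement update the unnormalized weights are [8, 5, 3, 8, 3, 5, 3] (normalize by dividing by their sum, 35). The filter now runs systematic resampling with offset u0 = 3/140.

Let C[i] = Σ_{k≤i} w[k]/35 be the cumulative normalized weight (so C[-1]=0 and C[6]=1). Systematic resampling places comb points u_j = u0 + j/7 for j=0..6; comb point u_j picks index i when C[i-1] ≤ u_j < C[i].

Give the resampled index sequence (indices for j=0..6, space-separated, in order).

C = [8/35, 13/35, 16/35, 24/35, 27/35, 32/35, 1]
j=0: u_0=3/140 ∈ [0, 8/35) → index 0
j=1: u_1=23/140 ∈ [0, 8/35) → index 0
j=2: u_2=43/140 ∈ [8/35, 13/35) → index 1
j=3: u_3=9/20 ∈ [13/35, 16/35) → index 2
j=4: u_4=83/140 ∈ [16/35, 24/35) → index 3
j=5: u_5=103/140 ∈ [24/35, 27/35) → index 4
j=6: u_6=123/140 ∈ [27/35, 32/35) → index 5

0 0 1 2 3 4 5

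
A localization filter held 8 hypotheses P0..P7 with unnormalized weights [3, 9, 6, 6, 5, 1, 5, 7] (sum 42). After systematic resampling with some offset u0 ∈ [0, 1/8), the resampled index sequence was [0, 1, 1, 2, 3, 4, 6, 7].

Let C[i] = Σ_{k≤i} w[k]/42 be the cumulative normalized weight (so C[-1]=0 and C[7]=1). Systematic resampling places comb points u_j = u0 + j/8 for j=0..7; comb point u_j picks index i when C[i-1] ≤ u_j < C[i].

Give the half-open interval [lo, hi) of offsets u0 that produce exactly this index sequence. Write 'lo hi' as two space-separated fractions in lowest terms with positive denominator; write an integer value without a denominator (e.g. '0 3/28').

0 1/28

C = [1/14, 2/7, 3/7, 4/7, 29/42, 5/7, 5/6, 1]
j=0 picked index 0: u0 ∈ [0, 1/14)
j=1 picked index 1: u0 ∈ [-3/56, 9/56)
j=2 picked index 1: u0 ∈ [-5/28, 1/28)
j=3 picked index 2: u0 ∈ [-5/56, 3/56)
j=4 picked index 3: u0 ∈ [-1/14, 1/14)
j=5 picked index 4: u0 ∈ [-3/56, 11/168)
j=6 picked index 6: u0 ∈ [-1/28, 1/12)
j=7 picked index 7: u0 ∈ [-1/24, 1/8)
intersection: [0, 1/28)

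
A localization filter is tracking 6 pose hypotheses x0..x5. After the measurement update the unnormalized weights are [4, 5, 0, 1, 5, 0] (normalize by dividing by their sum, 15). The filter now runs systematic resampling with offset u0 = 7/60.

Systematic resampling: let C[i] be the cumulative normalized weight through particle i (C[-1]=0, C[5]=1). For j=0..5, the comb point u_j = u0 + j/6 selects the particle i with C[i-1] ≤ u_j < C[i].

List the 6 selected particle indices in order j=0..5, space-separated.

C = [4/15, 3/5, 3/5, 2/3, 1, 1]
j=0: u_0=7/60 ∈ [0, 4/15) → index 0
j=1: u_1=17/60 ∈ [4/15, 3/5) → index 1
j=2: u_2=9/20 ∈ [4/15, 3/5) → index 1
j=3: u_3=37/60 ∈ [3/5, 2/3) → index 3
j=4: u_4=47/60 ∈ [2/3, 1) → index 4
j=5: u_5=19/20 ∈ [2/3, 1) → index 4

0 1 1 3 4 4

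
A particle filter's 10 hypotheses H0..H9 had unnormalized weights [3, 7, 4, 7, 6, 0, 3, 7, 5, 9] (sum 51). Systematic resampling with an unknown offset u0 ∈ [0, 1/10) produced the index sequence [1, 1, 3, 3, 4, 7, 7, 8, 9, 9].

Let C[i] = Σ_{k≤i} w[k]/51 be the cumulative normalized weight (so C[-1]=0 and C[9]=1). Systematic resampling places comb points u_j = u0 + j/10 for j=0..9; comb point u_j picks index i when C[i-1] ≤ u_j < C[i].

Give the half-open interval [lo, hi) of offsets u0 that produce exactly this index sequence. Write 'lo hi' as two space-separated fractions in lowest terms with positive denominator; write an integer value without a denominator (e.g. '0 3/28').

3/34 49/510

C = [1/17, 10/51, 14/51, 7/17, 9/17, 9/17, 10/17, 37/51, 14/17, 1]
j=0 picked index 1: u0 ∈ [1/17, 10/51)
j=1 picked index 1: u0 ∈ [-7/170, 49/510)
j=2 picked index 3: u0 ∈ [19/255, 18/85)
j=3 picked index 3: u0 ∈ [-13/510, 19/170)
j=4 picked index 4: u0 ∈ [1/85, 11/85)
j=5 picked index 7: u0 ∈ [3/34, 23/102)
j=6 picked index 7: u0 ∈ [-1/85, 32/255)
j=7 picked index 8: u0 ∈ [13/510, 21/170)
j=8 picked index 9: u0 ∈ [2/85, 1/5)
j=9 picked index 9: u0 ∈ [-13/170, 1/10)
intersection: [3/34, 49/510)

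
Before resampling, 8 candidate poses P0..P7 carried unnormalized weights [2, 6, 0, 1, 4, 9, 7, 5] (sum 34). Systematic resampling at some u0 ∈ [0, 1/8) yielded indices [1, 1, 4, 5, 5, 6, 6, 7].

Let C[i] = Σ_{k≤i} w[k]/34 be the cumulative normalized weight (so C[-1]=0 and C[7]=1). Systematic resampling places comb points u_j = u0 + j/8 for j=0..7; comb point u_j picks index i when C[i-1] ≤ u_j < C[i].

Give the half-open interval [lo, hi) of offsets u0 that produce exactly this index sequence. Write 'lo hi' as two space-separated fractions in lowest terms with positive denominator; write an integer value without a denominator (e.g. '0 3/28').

1/17 7/68

C = [1/17, 4/17, 4/17, 9/34, 13/34, 11/17, 29/34, 1]
j=0 picked index 1: u0 ∈ [1/17, 4/17)
j=1 picked index 1: u0 ∈ [-9/136, 15/136)
j=2 picked index 4: u0 ∈ [1/68, 9/68)
j=3 picked index 5: u0 ∈ [1/136, 37/136)
j=4 picked index 5: u0 ∈ [-2/17, 5/34)
j=5 picked index 6: u0 ∈ [3/136, 31/136)
j=6 picked index 6: u0 ∈ [-7/68, 7/68)
j=7 picked index 7: u0 ∈ [-3/136, 1/8)
intersection: [1/17, 7/68)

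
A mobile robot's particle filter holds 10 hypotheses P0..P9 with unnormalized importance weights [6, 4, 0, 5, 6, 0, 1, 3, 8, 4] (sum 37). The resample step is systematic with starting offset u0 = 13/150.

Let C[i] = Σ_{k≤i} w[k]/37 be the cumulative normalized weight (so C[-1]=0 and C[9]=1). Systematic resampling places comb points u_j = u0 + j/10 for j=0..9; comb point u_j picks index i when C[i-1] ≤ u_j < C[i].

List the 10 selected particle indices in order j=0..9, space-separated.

C = [6/37, 10/37, 10/37, 15/37, 21/37, 21/37, 22/37, 25/37, 33/37, 1]
j=0: u_0=13/150 ∈ [0, 6/37) → index 0
j=1: u_1=14/75 ∈ [6/37, 10/37) → index 1
j=2: u_2=43/150 ∈ [10/37, 15/37) → index 3
j=3: u_3=29/75 ∈ [10/37, 15/37) → index 3
j=4: u_4=73/150 ∈ [15/37, 21/37) → index 4
j=5: u_5=44/75 ∈ [21/37, 22/37) → index 6
j=6: u_6=103/150 ∈ [25/37, 33/37) → index 8
j=7: u_7=59/75 ∈ [25/37, 33/37) → index 8
j=8: u_8=133/150 ∈ [25/37, 33/37) → index 8
j=9: u_9=74/75 ∈ [33/37, 1) → index 9

0 1 3 3 4 6 8 8 8 9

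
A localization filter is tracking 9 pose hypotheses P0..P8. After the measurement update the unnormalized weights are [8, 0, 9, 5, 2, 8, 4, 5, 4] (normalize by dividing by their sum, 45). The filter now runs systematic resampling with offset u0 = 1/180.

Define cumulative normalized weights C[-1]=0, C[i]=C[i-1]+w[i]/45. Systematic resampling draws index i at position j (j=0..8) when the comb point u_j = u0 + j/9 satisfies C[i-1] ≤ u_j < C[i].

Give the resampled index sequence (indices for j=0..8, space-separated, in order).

C = [8/45, 8/45, 17/45, 22/45, 8/15, 32/45, 4/5, 41/45, 1]
j=0: u_0=1/180 ∈ [0, 8/45) → index 0
j=1: u_1=7/60 ∈ [0, 8/45) → index 0
j=2: u_2=41/180 ∈ [8/45, 17/45) → index 2
j=3: u_3=61/180 ∈ [8/45, 17/45) → index 2
j=4: u_4=9/20 ∈ [17/45, 22/45) → index 3
j=5: u_5=101/180 ∈ [8/15, 32/45) → index 5
j=6: u_6=121/180 ∈ [8/15, 32/45) → index 5
j=7: u_7=47/60 ∈ [32/45, 4/5) → index 6
j=8: u_8=161/180 ∈ [4/5, 41/45) → index 7

0 0 2 2 3 5 5 6 7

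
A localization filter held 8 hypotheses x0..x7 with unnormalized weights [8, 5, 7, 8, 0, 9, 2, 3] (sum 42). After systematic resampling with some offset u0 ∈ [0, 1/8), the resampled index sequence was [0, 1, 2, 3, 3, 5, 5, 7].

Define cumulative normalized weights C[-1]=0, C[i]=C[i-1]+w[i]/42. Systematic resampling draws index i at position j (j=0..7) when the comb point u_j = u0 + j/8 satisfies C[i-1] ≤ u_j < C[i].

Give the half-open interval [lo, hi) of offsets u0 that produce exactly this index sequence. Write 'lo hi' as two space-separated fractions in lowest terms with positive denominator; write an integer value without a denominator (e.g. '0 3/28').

C = [4/21, 13/42, 10/21, 2/3, 2/3, 37/42, 13/14, 1]
j=0 picked index 0: u0 ∈ [0, 4/21)
j=1 picked index 1: u0 ∈ [11/168, 31/168)
j=2 picked index 2: u0 ∈ [5/84, 19/84)
j=3 picked index 3: u0 ∈ [17/168, 7/24)
j=4 picked index 3: u0 ∈ [-1/42, 1/6)
j=5 picked index 5: u0 ∈ [1/24, 43/168)
j=6 picked index 5: u0 ∈ [-1/12, 11/84)
j=7 picked index 7: u0 ∈ [3/56, 1/8)
intersection: [17/168, 1/8)

17/168 1/8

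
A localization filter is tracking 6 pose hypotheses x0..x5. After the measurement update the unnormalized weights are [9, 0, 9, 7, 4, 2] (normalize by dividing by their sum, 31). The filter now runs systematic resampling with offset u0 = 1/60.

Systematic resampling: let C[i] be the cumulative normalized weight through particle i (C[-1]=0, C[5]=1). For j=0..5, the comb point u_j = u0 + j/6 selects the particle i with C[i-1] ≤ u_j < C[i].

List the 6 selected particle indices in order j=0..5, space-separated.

0 0 2 2 3 4

C = [9/31, 9/31, 18/31, 25/31, 29/31, 1]
j=0: u_0=1/60 ∈ [0, 9/31) → index 0
j=1: u_1=11/60 ∈ [0, 9/31) → index 0
j=2: u_2=7/20 ∈ [9/31, 18/31) → index 2
j=3: u_3=31/60 ∈ [9/31, 18/31) → index 2
j=4: u_4=41/60 ∈ [18/31, 25/31) → index 3
j=5: u_5=17/20 ∈ [25/31, 29/31) → index 4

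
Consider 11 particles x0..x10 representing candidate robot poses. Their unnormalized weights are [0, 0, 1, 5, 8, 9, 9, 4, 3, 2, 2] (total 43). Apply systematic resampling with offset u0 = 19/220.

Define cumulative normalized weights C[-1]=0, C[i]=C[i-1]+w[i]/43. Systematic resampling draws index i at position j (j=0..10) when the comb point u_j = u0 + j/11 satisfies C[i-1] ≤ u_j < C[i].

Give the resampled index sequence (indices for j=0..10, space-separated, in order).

3 4 4 5 5 6 6 6 7 8 10

C = [0, 0, 1/43, 6/43, 14/43, 23/43, 32/43, 36/43, 39/43, 41/43, 1]
j=0: u_0=19/220 ∈ [1/43, 6/43) → index 3
j=1: u_1=39/220 ∈ [6/43, 14/43) → index 4
j=2: u_2=59/220 ∈ [6/43, 14/43) → index 4
j=3: u_3=79/220 ∈ [14/43, 23/43) → index 5
j=4: u_4=9/20 ∈ [14/43, 23/43) → index 5
j=5: u_5=119/220 ∈ [23/43, 32/43) → index 6
j=6: u_6=139/220 ∈ [23/43, 32/43) → index 6
j=7: u_7=159/220 ∈ [23/43, 32/43) → index 6
j=8: u_8=179/220 ∈ [32/43, 36/43) → index 7
j=9: u_9=199/220 ∈ [36/43, 39/43) → index 8
j=10: u_10=219/220 ∈ [41/43, 1) → index 10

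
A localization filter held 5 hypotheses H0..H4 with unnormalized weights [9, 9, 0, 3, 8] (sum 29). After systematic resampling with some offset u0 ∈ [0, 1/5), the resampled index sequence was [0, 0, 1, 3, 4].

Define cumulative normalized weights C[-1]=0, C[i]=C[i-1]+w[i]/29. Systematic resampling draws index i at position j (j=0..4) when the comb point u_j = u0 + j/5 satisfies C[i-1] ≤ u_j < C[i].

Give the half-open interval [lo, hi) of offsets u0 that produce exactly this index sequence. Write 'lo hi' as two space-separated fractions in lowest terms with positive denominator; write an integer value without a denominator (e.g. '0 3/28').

3/145 16/145

C = [9/29, 18/29, 18/29, 21/29, 1]
j=0 picked index 0: u0 ∈ [0, 9/29)
j=1 picked index 0: u0 ∈ [-1/5, 16/145)
j=2 picked index 1: u0 ∈ [-13/145, 32/145)
j=3 picked index 3: u0 ∈ [3/145, 18/145)
j=4 picked index 4: u0 ∈ [-11/145, 1/5)
intersection: [3/145, 16/145)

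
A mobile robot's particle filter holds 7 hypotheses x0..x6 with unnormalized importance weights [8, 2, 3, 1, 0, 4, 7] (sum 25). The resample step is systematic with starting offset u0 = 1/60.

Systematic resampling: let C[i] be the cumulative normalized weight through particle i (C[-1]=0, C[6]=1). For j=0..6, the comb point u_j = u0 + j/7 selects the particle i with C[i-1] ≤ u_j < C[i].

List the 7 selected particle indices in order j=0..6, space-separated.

C = [8/25, 2/5, 13/25, 14/25, 14/25, 18/25, 1]
j=0: u_0=1/60 ∈ [0, 8/25) → index 0
j=1: u_1=67/420 ∈ [0, 8/25) → index 0
j=2: u_2=127/420 ∈ [0, 8/25) → index 0
j=3: u_3=187/420 ∈ [2/5, 13/25) → index 2
j=4: u_4=247/420 ∈ [14/25, 18/25) → index 5
j=5: u_5=307/420 ∈ [18/25, 1) → index 6
j=6: u_6=367/420 ∈ [18/25, 1) → index 6

0 0 0 2 5 6 6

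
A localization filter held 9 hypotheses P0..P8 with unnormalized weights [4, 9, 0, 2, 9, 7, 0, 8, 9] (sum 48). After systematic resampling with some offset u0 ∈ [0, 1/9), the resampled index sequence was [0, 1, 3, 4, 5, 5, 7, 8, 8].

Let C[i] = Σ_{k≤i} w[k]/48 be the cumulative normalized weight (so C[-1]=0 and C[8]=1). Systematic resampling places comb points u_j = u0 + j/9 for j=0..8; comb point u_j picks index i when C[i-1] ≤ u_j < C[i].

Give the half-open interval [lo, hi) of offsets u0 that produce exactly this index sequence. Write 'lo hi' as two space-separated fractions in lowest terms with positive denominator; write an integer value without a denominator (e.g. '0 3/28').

1/18 1/12

C = [1/12, 13/48, 13/48, 5/16, 1/2, 31/48, 31/48, 13/16, 1]
j=0 picked index 0: u0 ∈ [0, 1/12)
j=1 picked index 1: u0 ∈ [-1/36, 23/144)
j=2 picked index 3: u0 ∈ [7/144, 13/144)
j=3 picked index 4: u0 ∈ [-1/48, 1/6)
j=4 picked index 5: u0 ∈ [1/18, 29/144)
j=5 picked index 5: u0 ∈ [-1/18, 13/144)
j=6 picked index 7: u0 ∈ [-1/48, 7/48)
j=7 picked index 8: u0 ∈ [5/144, 2/9)
j=8 picked index 8: u0 ∈ [-11/144, 1/9)
intersection: [1/18, 1/12)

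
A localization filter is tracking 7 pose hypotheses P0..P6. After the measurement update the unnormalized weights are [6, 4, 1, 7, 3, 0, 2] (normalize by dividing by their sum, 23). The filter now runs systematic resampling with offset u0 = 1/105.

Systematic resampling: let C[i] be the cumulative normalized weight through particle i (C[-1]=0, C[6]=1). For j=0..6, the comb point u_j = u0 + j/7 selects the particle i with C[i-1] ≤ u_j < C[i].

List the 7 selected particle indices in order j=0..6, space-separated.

C = [6/23, 10/23, 11/23, 18/23, 21/23, 21/23, 1]
j=0: u_0=1/105 ∈ [0, 6/23) → index 0
j=1: u_1=16/105 ∈ [0, 6/23) → index 0
j=2: u_2=31/105 ∈ [6/23, 10/23) → index 1
j=3: u_3=46/105 ∈ [10/23, 11/23) → index 2
j=4: u_4=61/105 ∈ [11/23, 18/23) → index 3
j=5: u_5=76/105 ∈ [11/23, 18/23) → index 3
j=6: u_6=13/15 ∈ [18/23, 21/23) → index 4

0 0 1 2 3 3 4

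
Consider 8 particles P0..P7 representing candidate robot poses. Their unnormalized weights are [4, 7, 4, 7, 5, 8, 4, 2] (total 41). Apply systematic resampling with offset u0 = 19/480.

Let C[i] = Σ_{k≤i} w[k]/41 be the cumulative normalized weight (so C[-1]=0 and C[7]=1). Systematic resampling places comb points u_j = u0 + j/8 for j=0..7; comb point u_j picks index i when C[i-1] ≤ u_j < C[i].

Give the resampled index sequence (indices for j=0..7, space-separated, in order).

0 1 2 3 4 5 5 6

C = [4/41, 11/41, 15/41, 22/41, 27/41, 35/41, 39/41, 1]
j=0: u_0=19/480 ∈ [0, 4/41) → index 0
j=1: u_1=79/480 ∈ [4/41, 11/41) → index 1
j=2: u_2=139/480 ∈ [11/41, 15/41) → index 2
j=3: u_3=199/480 ∈ [15/41, 22/41) → index 3
j=4: u_4=259/480 ∈ [22/41, 27/41) → index 4
j=5: u_5=319/480 ∈ [27/41, 35/41) → index 5
j=6: u_6=379/480 ∈ [27/41, 35/41) → index 5
j=7: u_7=439/480 ∈ [35/41, 39/41) → index 6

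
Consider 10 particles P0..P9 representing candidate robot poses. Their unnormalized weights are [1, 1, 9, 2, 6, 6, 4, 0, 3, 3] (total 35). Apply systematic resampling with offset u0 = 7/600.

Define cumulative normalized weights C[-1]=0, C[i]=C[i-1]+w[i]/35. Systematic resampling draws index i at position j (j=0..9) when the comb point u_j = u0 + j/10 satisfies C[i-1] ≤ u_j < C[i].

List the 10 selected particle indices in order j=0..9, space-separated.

C = [1/35, 2/35, 11/35, 13/35, 19/35, 5/7, 29/35, 29/35, 32/35, 1]
j=0: u_0=7/600 ∈ [0, 1/35) → index 0
j=1: u_1=67/600 ∈ [2/35, 11/35) → index 2
j=2: u_2=127/600 ∈ [2/35, 11/35) → index 2
j=3: u_3=187/600 ∈ [2/35, 11/35) → index 2
j=4: u_4=247/600 ∈ [13/35, 19/35) → index 4
j=5: u_5=307/600 ∈ [13/35, 19/35) → index 4
j=6: u_6=367/600 ∈ [19/35, 5/7) → index 5
j=7: u_7=427/600 ∈ [19/35, 5/7) → index 5
j=8: u_8=487/600 ∈ [5/7, 29/35) → index 6
j=9: u_9=547/600 ∈ [29/35, 32/35) → index 8

0 2 2 2 4 4 5 5 6 8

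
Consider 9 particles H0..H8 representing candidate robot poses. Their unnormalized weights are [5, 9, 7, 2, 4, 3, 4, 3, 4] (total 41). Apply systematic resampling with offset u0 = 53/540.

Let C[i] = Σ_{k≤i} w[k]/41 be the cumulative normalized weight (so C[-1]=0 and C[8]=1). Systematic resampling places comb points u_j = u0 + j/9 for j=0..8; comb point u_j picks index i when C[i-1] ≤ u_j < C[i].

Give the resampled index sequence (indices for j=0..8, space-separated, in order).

0 1 1 2 3 4 6 7 8

C = [5/41, 14/41, 21/41, 23/41, 27/41, 30/41, 34/41, 37/41, 1]
j=0: u_0=53/540 ∈ [0, 5/41) → index 0
j=1: u_1=113/540 ∈ [5/41, 14/41) → index 1
j=2: u_2=173/540 ∈ [5/41, 14/41) → index 1
j=3: u_3=233/540 ∈ [14/41, 21/41) → index 2
j=4: u_4=293/540 ∈ [21/41, 23/41) → index 3
j=5: u_5=353/540 ∈ [23/41, 27/41) → index 4
j=6: u_6=413/540 ∈ [30/41, 34/41) → index 6
j=7: u_7=473/540 ∈ [34/41, 37/41) → index 7
j=8: u_8=533/540 ∈ [37/41, 1) → index 8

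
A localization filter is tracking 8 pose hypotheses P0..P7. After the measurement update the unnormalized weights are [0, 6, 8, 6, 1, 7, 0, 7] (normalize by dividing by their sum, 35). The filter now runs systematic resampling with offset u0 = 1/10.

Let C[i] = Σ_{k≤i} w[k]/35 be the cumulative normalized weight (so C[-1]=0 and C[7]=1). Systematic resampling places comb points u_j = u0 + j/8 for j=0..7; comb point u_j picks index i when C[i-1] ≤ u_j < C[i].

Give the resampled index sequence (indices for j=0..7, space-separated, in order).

1 2 2 3 5 5 7 7

C = [0, 6/35, 2/5, 4/7, 3/5, 4/5, 4/5, 1]
j=0: u_0=1/10 ∈ [0, 6/35) → index 1
j=1: u_1=9/40 ∈ [6/35, 2/5) → index 2
j=2: u_2=7/20 ∈ [6/35, 2/5) → index 2
j=3: u_3=19/40 ∈ [2/5, 4/7) → index 3
j=4: u_4=3/5 ∈ [3/5, 4/5) → index 5
j=5: u_5=29/40 ∈ [3/5, 4/5) → index 5
j=6: u_6=17/20 ∈ [4/5, 1) → index 7
j=7: u_7=39/40 ∈ [4/5, 1) → index 7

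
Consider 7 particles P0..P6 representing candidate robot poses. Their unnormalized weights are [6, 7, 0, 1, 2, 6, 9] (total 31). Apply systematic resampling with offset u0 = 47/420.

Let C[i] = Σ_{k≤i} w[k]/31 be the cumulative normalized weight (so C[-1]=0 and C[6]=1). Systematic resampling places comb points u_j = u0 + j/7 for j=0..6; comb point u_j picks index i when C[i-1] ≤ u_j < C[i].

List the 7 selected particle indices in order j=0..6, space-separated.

0 1 1 5 5 6 6

C = [6/31, 13/31, 13/31, 14/31, 16/31, 22/31, 1]
j=0: u_0=47/420 ∈ [0, 6/31) → index 0
j=1: u_1=107/420 ∈ [6/31, 13/31) → index 1
j=2: u_2=167/420 ∈ [6/31, 13/31) → index 1
j=3: u_3=227/420 ∈ [16/31, 22/31) → index 5
j=4: u_4=41/60 ∈ [16/31, 22/31) → index 5
j=5: u_5=347/420 ∈ [22/31, 1) → index 6
j=6: u_6=407/420 ∈ [22/31, 1) → index 6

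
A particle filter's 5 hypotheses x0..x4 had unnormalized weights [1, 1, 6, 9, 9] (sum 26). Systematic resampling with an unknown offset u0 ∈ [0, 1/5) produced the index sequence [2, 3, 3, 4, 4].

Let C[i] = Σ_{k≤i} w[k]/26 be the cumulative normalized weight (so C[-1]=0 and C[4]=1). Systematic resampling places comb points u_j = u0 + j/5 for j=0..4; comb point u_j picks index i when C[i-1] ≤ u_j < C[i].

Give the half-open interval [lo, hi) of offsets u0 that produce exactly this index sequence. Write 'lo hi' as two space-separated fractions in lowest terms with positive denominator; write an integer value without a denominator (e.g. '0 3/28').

C = [1/26, 1/13, 4/13, 17/26, 1]
j=0 picked index 2: u0 ∈ [1/13, 4/13)
j=1 picked index 3: u0 ∈ [7/65, 59/130)
j=2 picked index 3: u0 ∈ [-6/65, 33/130)
j=3 picked index 4: u0 ∈ [7/130, 2/5)
j=4 picked index 4: u0 ∈ [-19/130, 1/5)
intersection: [7/65, 1/5)

7/65 1/5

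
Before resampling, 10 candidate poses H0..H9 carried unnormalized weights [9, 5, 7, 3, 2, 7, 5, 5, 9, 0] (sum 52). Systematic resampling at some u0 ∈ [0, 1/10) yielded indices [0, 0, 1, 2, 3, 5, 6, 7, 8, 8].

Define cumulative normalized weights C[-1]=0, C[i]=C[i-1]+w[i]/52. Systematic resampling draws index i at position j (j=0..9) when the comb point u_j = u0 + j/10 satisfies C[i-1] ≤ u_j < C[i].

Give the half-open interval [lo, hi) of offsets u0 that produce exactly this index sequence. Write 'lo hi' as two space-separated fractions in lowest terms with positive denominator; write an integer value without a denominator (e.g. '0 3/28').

C = [9/52, 7/26, 21/52, 6/13, 1/2, 33/52, 19/26, 43/52, 1, 1]
j=0 picked index 0: u0 ∈ [0, 9/52)
j=1 picked index 0: u0 ∈ [-1/10, 19/260)
j=2 picked index 1: u0 ∈ [-7/260, 9/130)
j=3 picked index 2: u0 ∈ [-2/65, 27/260)
j=4 picked index 3: u0 ∈ [1/260, 4/65)
j=5 picked index 5: u0 ∈ [0, 7/52)
j=6 picked index 6: u0 ∈ [9/260, 17/130)
j=7 picked index 7: u0 ∈ [2/65, 33/260)
j=8 picked index 8: u0 ∈ [7/260, 1/5)
j=9 picked index 8: u0 ∈ [-19/260, 1/10)
intersection: [9/260, 4/65)

9/260 4/65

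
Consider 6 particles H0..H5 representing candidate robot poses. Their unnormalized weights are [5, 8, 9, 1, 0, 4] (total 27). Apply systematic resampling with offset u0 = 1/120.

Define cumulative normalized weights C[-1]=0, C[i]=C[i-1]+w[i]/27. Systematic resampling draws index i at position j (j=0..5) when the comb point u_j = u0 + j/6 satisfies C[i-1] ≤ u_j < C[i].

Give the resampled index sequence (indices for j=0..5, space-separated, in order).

C = [5/27, 13/27, 22/27, 23/27, 23/27, 1]
j=0: u_0=1/120 ∈ [0, 5/27) → index 0
j=1: u_1=7/40 ∈ [0, 5/27) → index 0
j=2: u_2=41/120 ∈ [5/27, 13/27) → index 1
j=3: u_3=61/120 ∈ [13/27, 22/27) → index 2
j=4: u_4=27/40 ∈ [13/27, 22/27) → index 2
j=5: u_5=101/120 ∈ [22/27, 23/27) → index 3

0 0 1 2 2 3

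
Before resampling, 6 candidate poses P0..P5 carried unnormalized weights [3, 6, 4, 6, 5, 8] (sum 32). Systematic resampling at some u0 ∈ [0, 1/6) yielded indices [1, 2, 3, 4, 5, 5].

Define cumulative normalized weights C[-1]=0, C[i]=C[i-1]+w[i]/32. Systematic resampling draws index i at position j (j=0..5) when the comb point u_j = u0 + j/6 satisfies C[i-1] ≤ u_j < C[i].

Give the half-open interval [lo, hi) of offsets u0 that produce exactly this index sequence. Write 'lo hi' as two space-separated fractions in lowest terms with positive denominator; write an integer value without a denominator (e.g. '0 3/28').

C = [3/32, 9/32, 13/32, 19/32, 3/4, 1]
j=0 picked index 1: u0 ∈ [3/32, 9/32)
j=1 picked index 2: u0 ∈ [11/96, 23/96)
j=2 picked index 3: u0 ∈ [7/96, 25/96)
j=3 picked index 4: u0 ∈ [3/32, 1/4)
j=4 picked index 5: u0 ∈ [1/12, 1/3)
j=5 picked index 5: u0 ∈ [-1/12, 1/6)
intersection: [11/96, 1/6)

11/96 1/6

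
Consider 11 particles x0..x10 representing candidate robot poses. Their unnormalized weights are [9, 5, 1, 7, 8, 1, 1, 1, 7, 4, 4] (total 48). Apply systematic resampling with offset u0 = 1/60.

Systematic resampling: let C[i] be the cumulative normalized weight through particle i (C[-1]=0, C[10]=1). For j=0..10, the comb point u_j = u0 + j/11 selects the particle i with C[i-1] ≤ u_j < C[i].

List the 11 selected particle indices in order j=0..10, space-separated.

0 0 1 1 3 4 4 6 8 9 10

C = [3/16, 7/24, 5/16, 11/24, 5/8, 31/48, 2/3, 11/16, 5/6, 11/12, 1]
j=0: u_0=1/60 ∈ [0, 3/16) → index 0
j=1: u_1=71/660 ∈ [0, 3/16) → index 0
j=2: u_2=131/660 ∈ [3/16, 7/24) → index 1
j=3: u_3=191/660 ∈ [3/16, 7/24) → index 1
j=4: u_4=251/660 ∈ [5/16, 11/24) → index 3
j=5: u_5=311/660 ∈ [11/24, 5/8) → index 4
j=6: u_6=371/660 ∈ [11/24, 5/8) → index 4
j=7: u_7=431/660 ∈ [31/48, 2/3) → index 6
j=8: u_8=491/660 ∈ [11/16, 5/6) → index 8
j=9: u_9=551/660 ∈ [5/6, 11/12) → index 9
j=10: u_10=611/660 ∈ [11/12, 1) → index 10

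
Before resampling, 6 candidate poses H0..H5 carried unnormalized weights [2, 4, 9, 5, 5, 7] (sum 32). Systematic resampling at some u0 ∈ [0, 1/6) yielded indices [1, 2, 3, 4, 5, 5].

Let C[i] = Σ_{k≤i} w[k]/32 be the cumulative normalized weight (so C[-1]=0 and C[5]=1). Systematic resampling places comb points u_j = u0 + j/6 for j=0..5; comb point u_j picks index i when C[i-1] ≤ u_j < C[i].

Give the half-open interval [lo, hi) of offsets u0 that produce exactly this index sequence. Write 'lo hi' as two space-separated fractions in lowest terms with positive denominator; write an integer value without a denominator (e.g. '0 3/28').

C = [1/16, 3/16, 15/32, 5/8, 25/32, 1]
j=0 picked index 1: u0 ∈ [1/16, 3/16)
j=1 picked index 2: u0 ∈ [1/48, 29/96)
j=2 picked index 3: u0 ∈ [13/96, 7/24)
j=3 picked index 4: u0 ∈ [1/8, 9/32)
j=4 picked index 5: u0 ∈ [11/96, 1/3)
j=5 picked index 5: u0 ∈ [-5/96, 1/6)
intersection: [13/96, 1/6)

13/96 1/6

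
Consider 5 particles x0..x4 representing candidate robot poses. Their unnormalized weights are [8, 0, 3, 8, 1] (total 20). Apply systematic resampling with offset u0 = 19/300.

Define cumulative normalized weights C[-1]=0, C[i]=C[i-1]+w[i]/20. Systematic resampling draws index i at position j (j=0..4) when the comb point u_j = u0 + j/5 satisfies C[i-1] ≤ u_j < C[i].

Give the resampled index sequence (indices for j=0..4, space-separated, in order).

C = [2/5, 2/5, 11/20, 19/20, 1]
j=0: u_0=19/300 ∈ [0, 2/5) → index 0
j=1: u_1=79/300 ∈ [0, 2/5) → index 0
j=2: u_2=139/300 ∈ [2/5, 11/20) → index 2
j=3: u_3=199/300 ∈ [11/20, 19/20) → index 3
j=4: u_4=259/300 ∈ [11/20, 19/20) → index 3

0 0 2 3 3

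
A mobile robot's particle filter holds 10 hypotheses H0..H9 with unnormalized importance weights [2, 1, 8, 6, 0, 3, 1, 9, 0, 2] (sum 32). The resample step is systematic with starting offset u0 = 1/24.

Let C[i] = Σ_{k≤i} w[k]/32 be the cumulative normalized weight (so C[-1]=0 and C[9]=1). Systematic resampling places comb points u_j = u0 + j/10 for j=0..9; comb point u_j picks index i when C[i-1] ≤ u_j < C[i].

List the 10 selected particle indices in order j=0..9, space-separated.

C = [1/16, 3/32, 11/32, 17/32, 17/32, 5/8, 21/32, 15/16, 15/16, 1]
j=0: u_0=1/24 ∈ [0, 1/16) → index 0
j=1: u_1=17/120 ∈ [3/32, 11/32) → index 2
j=2: u_2=29/120 ∈ [3/32, 11/32) → index 2
j=3: u_3=41/120 ∈ [3/32, 11/32) → index 2
j=4: u_4=53/120 ∈ [11/32, 17/32) → index 3
j=5: u_5=13/24 ∈ [17/32, 5/8) → index 5
j=6: u_6=77/120 ∈ [5/8, 21/32) → index 6
j=7: u_7=89/120 ∈ [21/32, 15/16) → index 7
j=8: u_8=101/120 ∈ [21/32, 15/16) → index 7
j=9: u_9=113/120 ∈ [15/16, 1) → index 9

0 2 2 2 3 5 6 7 7 9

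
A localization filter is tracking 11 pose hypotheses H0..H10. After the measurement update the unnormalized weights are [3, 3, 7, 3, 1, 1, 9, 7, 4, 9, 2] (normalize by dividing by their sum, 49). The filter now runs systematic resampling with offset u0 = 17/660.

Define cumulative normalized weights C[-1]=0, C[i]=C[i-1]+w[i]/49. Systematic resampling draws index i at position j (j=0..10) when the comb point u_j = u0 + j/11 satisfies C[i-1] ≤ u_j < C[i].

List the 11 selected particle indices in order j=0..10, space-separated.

C = [3/49, 6/49, 13/49, 16/49, 17/49, 18/49, 27/49, 34/49, 38/49, 47/49, 1]
j=0: u_0=17/660 ∈ [0, 3/49) → index 0
j=1: u_1=7/60 ∈ [3/49, 6/49) → index 1
j=2: u_2=137/660 ∈ [6/49, 13/49) → index 2
j=3: u_3=197/660 ∈ [13/49, 16/49) → index 3
j=4: u_4=257/660 ∈ [18/49, 27/49) → index 6
j=5: u_5=317/660 ∈ [18/49, 27/49) → index 6
j=6: u_6=377/660 ∈ [27/49, 34/49) → index 7
j=7: u_7=437/660 ∈ [27/49, 34/49) → index 7
j=8: u_8=497/660 ∈ [34/49, 38/49) → index 8
j=9: u_9=557/660 ∈ [38/49, 47/49) → index 9
j=10: u_10=617/660 ∈ [38/49, 47/49) → index 9

0 1 2 3 6 6 7 7 8 9 9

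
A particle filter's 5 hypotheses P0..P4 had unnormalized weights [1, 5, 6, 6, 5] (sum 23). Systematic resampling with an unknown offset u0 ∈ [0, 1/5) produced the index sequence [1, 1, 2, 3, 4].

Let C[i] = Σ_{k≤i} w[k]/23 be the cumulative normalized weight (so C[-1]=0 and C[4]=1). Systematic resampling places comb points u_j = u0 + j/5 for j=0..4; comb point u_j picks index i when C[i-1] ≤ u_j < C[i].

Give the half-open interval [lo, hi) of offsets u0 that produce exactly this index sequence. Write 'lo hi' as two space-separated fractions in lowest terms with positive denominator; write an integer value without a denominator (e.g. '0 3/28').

C = [1/23, 6/23, 12/23, 18/23, 1]
j=0 picked index 1: u0 ∈ [1/23, 6/23)
j=1 picked index 1: u0 ∈ [-18/115, 7/115)
j=2 picked index 2: u0 ∈ [-16/115, 14/115)
j=3 picked index 3: u0 ∈ [-9/115, 21/115)
j=4 picked index 4: u0 ∈ [-2/115, 1/5)
intersection: [1/23, 7/115)

1/23 7/115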